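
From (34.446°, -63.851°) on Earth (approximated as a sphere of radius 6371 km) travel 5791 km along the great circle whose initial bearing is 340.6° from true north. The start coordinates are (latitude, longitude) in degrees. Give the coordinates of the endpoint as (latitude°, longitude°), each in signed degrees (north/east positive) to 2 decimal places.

73.99°, -135.69°

Angular distance δ = d/R = 5791/6371 = 0.90896 rad; initial bearing θ = 5.9446 rad.
sin φ₂ = sin φ₁ cos δ + cos φ₁ sin δ cos θ = (0.5656)(0.6146) + (0.8247)(0.7889)(0.9432) = 0.9612, so φ₂ = 73.99°.
Δλ = atan2(sin θ sin δ cos φ₁, cos δ − sin φ₁ sin φ₂) = atan2(-0.2161, 0.0709) = -71.843°.
λ₂ = -63.851° − 71.843° = -135.69°.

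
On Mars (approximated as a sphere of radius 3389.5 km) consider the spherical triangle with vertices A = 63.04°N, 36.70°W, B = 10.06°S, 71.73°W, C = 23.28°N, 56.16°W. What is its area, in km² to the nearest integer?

757153 km²

Side lengths (central angles): a = 0.6398, b = 0.7304, c = 1.3594 rad; semiperimeter s = 1.3648.
By l'Huilier's theorem, tan(E/4) = √[tan(s/2) tan((s−a)/2) tan((s−b)/2) tan((s−c)/2)], giving spherical excess E = 0.0659 rad.
Area = E·R² = 0.0659 × (3389.5)² ≈ 757153 km².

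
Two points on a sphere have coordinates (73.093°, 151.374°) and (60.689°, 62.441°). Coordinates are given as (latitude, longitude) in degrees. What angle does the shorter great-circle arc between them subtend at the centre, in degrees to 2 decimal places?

Let φ₁ = 1.2757 rad, φ₂ = 1.0592 rad, and Δλ = -1.5522 rad.
Haversine: a = sin²(Δφ/2) + cos φ₁ cos φ₂ sin²(Δλ/2) = 0.0117 + (0.2908)(0.4895)(0.4907) = 0.08153.
Central angle c = 2·arcsin(√a) = 0.57913 rad.
So the angular separation is 33.18°.

33.18°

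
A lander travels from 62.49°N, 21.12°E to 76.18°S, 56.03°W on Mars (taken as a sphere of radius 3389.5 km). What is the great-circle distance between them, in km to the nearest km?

With latitudes φ₁ = 62.490°, φ₂ = -76.180° and longitude difference Δλ = -77.150°:
cos c = sin φ₁ sin φ₂ + cos φ₁ cos φ₂ cos Δλ = (0.8869)(-0.9711) + (0.4619)(0.2389)(0.2224) = -0.83672,
so c = arccos(-0.83672) = 2.56205 rad.
Distance = R·c = 3389.5 × 2.5621 ≈ 8684 km.

8684 km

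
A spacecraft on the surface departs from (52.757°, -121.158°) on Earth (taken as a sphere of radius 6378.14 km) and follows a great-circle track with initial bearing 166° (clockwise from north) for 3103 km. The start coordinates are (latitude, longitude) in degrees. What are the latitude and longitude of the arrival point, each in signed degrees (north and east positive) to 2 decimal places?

25.41°, -113.96°

Angular distance δ = d/R = 3103/6378.14 = 0.48651 rad; initial bearing θ = 2.8972 rad.
sin φ₂ = sin φ₁ cos δ + cos φ₁ sin δ cos θ = (0.7961)(0.8840) + (0.6052)(0.4675)(-0.9703) = 0.4292, so φ₂ = 25.41°.
Δλ = atan2(sin θ sin δ cos φ₁, cos δ − sin φ₁ sin φ₂) = atan2(0.0685, 0.5423) = 7.194°.
λ₂ = -121.158° + 7.194° = -113.96°.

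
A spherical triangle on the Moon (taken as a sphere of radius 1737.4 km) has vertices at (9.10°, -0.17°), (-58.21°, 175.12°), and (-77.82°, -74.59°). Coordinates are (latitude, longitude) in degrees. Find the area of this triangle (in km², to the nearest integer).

Side lengths (central angles): a = 0.6562, b = 1.6696, c = 2.2821 rad; semiperimeter s = 2.3040.
By l'Huilier's theorem, tan(E/4) = √[tan(s/2) tan((s−a)/2) tan((s−b)/2) tan((s−c)/2)], giving spherical excess E = 0.3720 rad.
Area = E·R² = 0.3720 × (1737.4)² ≈ 1122780 km².

1122780 km²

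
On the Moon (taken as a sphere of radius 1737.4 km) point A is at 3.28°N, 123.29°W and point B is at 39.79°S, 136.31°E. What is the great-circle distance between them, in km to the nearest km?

3035 km

In radians: φ₁ = 0.0572, φ₂ = -0.6945, Δλ = -100.400° = -1.7523 rad.
cos c = sin φ₁ sin φ₂ + cos φ₁ cos φ₂ cos Δλ = (0.0572)(-0.6400) + (0.9984)(0.7684)(-0.1805) = -0.17510,
so c = arccos(-0.17510) = 1.74680 rad.
Distance = R·c = 1737.4 × 1.7468 ≈ 3035 km.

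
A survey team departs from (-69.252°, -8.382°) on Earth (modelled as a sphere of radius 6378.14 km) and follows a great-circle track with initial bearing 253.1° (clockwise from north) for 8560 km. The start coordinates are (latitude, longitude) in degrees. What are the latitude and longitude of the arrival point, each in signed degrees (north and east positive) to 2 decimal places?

-18.20°, -109.58°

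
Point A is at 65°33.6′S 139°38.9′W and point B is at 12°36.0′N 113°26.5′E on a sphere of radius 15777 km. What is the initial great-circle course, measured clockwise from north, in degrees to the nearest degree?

260°

With φ₁ = -1.1442, φ₂ = 0.2199, Δλ = -1.8659 rad, the forward-azimuth formula gives
θ = atan2( sin Δλ cos φ₂ , cos φ₁ sin φ₂ − sin φ₁ cos φ₂ cos Δλ ) = atan2(-0.9337, -0.1682) = -100.21°.
Adding 360° brings this into [0°, 360°): 260°.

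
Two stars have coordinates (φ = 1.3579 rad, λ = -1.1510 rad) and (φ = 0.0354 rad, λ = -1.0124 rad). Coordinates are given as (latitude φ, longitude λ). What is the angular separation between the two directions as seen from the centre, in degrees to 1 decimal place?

In radians: φ₁ = 1.3579, φ₂ = 0.0354, Δλ = 7.941° = 0.1386 rad.
Haversine: a = sin²(Δφ/2) + cos φ₁ cos φ₂ sin²(Δλ/2) = 0.3771 + (0.2113)(0.9994)(0.0048) = 0.37814.
Central angle c = 2·arcsin(√a) = 1.32459 rad.
So the angular separation is 75.9°.

75.9°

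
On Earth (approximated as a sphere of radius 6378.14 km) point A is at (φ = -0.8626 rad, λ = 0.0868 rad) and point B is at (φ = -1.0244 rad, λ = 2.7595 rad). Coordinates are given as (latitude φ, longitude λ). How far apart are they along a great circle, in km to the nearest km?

Let φ₁ = -0.8626 rad, φ₂ = -1.0244 rad, and Δλ = 2.6727 rad.
cos c = sin φ₁ sin φ₂ + cos φ₁ cos φ₂ cos Δλ = (-0.7595)(-0.8544) + (0.6505)(0.5196)(-0.8921) = 0.34744,
so c = arccos(0.34744) = 1.21596 rad.
Distance = R·c = 6378.14 × 1.2160 ≈ 7756 km.

7756 km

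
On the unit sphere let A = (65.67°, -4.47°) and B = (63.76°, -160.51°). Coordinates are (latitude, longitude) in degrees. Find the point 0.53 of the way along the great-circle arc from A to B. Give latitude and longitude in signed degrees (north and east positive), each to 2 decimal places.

The central angle between A and B is δ = 0.8621 rad.
With f = 0.53, the slerp weights are sin((1−f)δ)/sin δ = 0.5192 and sin(fδ)/sin δ = 0.5811.
Weighted sum of the unit vectors: (0.5192)·(0.4107,-0.0321,0.9112) + (0.5811)·(-0.4168,-0.1475,0.8969) = (-0.0289, -0.1024, 0.9943).
Converting back: φ = atan2(z, √(x²+y²)) = 83.89°, λ = atan2(y, x) = -105.78°.

83.89°, -105.78°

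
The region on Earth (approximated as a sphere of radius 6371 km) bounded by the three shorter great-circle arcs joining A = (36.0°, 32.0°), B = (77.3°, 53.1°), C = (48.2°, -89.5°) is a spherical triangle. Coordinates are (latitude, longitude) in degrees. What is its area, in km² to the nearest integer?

14230110 km²

Side lengths (central angles): a = 0.9137, b = 1.4137, c = 0.7387 rad; semiperimeter s = 1.5331.
By l'Huilier's theorem, tan(E/4) = √[tan(s/2) tan((s−a)/2) tan((s−b)/2) tan((s−c)/2)], giving spherical excess E = 0.3506 rad.
Area = E·R² = 0.3506 × (6371)² ≈ 14230110 km².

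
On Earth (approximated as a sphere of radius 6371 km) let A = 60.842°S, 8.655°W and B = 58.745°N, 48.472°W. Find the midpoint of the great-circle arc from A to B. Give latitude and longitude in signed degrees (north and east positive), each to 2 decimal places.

Central angle δ = 2.1560 rad. Interpolating on the sphere with fraction f = 0.5:
P = [sin((1−f)δ)·A + sin(fδ)·B] / sin δ = 1.0569·A + 1.0569·B in Cartesian coordinates,
giving P = (0.8726, -0.4880, -0.0195), i.e. latitude -1.12°, longitude -29.22°.

-1.12°, -29.22°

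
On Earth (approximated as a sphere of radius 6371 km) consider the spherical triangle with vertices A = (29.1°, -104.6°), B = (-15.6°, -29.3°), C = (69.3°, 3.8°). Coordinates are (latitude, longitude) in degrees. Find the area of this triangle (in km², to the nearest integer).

45723896 km²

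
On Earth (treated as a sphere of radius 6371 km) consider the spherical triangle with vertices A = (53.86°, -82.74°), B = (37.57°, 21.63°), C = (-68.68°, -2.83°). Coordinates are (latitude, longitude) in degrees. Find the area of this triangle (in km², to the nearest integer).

Side lengths (central angles): a = 1.8815, b = 2.3671, c = 1.1849 rad; semiperimeter s = 2.7167.
By l'Huilier's theorem, tan(E/4) = √[tan(s/2) tan((s−a)/2) tan((s−b)/2) tan((s−c)/2)], giving spherical excess E = 2.1355 rad.
Area = E·R² = 2.1355 × (6371)² ≈ 86681067 km².

86681067 km²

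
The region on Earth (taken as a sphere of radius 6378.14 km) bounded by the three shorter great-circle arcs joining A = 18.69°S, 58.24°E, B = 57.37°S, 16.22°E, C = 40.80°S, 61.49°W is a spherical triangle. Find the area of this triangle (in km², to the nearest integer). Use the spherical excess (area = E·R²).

6569600 km²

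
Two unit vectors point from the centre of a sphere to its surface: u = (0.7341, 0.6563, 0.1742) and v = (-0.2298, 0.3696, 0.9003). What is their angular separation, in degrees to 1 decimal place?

76.7°

u·v = 0.2307; |u| = 1.0000, |v| = 1.0000.
cos θ = (u·v)/(|u||v|) = 0.2307, so θ = 76.7°.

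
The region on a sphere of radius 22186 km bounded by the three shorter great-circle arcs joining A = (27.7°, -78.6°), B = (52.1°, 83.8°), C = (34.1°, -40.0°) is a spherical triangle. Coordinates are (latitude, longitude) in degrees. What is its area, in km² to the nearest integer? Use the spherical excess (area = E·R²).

243614680 km²

Side lengths (central angles): a = 1.4107, b = 0.5852, c = 1.7230 rad; semiperimeter s = 1.8595.
By l'Huilier's theorem, tan(E/4) = √[tan(s/2) tan((s−a)/2) tan((s−b)/2) tan((s−c)/2)], giving spherical excess E = 0.4949 rad.
Area = E·R² = 0.4949 × (22186)² ≈ 243614680 km².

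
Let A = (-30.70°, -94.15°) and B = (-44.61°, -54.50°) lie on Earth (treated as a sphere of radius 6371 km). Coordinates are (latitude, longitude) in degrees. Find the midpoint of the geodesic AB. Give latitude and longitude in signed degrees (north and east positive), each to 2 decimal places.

Central angle δ = 0.5919 rad. Interpolating on the sphere with fraction f = 0.5:
P = [sin((1−f)δ)·A + sin(fδ)·B] / sin δ = 0.5227·A + 0.5227·B in Cartesian coordinates,
giving P = (0.1836, -0.7512, -0.6340), i.e. latitude -39.34°, longitude -76.27°.

-39.34°, -76.27°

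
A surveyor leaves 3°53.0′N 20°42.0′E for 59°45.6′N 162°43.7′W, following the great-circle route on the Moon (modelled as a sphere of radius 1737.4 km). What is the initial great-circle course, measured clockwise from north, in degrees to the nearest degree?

2°

With φ₁ = 0.0678, φ₂ = 1.0430, Δλ = 3.0818 rad, the forward-azimuth formula gives
θ = atan2( sin Δλ cos φ₂ , cos φ₁ sin φ₂ − sin φ₁ cos φ₂ cos Δλ ) = atan2(0.0301, 0.8960) = 1.93°.
So the initial bearing is 2°.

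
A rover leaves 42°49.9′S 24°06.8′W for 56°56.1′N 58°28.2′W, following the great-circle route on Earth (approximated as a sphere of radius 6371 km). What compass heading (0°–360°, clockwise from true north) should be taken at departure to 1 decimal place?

341.5°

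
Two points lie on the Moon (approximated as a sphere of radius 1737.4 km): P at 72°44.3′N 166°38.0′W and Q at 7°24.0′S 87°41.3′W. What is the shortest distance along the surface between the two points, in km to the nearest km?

2845 km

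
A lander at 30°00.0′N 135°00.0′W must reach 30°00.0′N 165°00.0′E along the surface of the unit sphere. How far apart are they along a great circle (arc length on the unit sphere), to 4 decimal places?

0.8957

In radians: φ₁ = 0.5236, φ₂ = 0.5236, Δλ = -60.000° = -1.0472 rad.
Haversine: a = sin²(Δφ/2) + cos φ₁ cos φ₂ sin²(Δλ/2) = 0.0000 + (0.8660)(0.8660)(0.2500) = 0.18750.
Central angle c = 2·arcsin(√a) = 0.89566 rad.
On the unit sphere the arc length equals the central angle: 0.8957.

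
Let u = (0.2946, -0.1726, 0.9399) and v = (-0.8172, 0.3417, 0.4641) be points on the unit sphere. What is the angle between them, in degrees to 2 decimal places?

82.16°

u·v = 0.1365; |u| = 1.0000, |v| = 1.0000.
cos θ = (u·v)/(|u||v|) = 0.1365, so θ = 82.16°.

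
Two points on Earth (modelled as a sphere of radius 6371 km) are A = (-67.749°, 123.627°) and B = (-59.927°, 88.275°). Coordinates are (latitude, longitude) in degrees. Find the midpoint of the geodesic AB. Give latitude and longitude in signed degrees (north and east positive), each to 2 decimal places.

-64.90°, 103.41°

Central angle δ = 0.2987 rad. Interpolating on the sphere with fraction f = 0.5:
P = [sin((1−f)δ)·A + sin(fδ)·B] / sin δ = 0.5056·A + 0.5056·B in Cartesian coordinates,
giving P = (-0.0984, 0.4127, -0.9055), i.e. latitude -64.90°, longitude 103.41°.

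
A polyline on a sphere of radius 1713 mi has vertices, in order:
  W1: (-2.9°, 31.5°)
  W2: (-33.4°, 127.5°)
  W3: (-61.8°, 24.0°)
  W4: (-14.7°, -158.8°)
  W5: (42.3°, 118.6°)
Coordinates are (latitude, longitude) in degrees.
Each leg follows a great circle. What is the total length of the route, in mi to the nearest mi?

10710 mi

Leg W1→W2: central angle 1.6301 rad, distance 2792.4 mi.
Leg W2→W3: central angle 1.1669 rad, distance 1998.8 mi.
Leg W3→W4: central angle 1.8059 rad, distance 3093.4 mi.
Leg W4→W5: central angle 1.6495 rad, distance 2825.6 mi.
Total: 2792.4 + 1998.8 + 3093.4 + 2825.6 ≈ 10710 mi.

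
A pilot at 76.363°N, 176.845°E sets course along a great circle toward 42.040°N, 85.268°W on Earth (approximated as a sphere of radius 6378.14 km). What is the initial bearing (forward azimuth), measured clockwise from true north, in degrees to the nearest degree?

71°

Δλ = 97.887° = 1.7085 rad.
y = sin Δλ · cos φ₂ = (0.9905)(0.7427) = 0.7357
x = cos φ₁ sin φ₂ − sin φ₁ cos φ₂ cos Δλ = (0.2358)(0.6696) − (0.9718)(0.7427)(-0.1372) = 0.2569
θ = atan2(y, x) = 70.75°, so the bearing is 71°.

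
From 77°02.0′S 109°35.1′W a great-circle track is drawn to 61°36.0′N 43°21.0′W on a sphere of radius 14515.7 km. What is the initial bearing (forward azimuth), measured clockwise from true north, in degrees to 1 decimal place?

48.6°

With φ₁ = -1.3445, φ₂ = 1.0751, Δλ = 1.1560 rad, the forward-azimuth formula gives
θ = atan2( sin Δλ cos φ₂ , cos φ₁ sin φ₂ − sin φ₁ cos φ₂ cos Δλ ) = atan2(0.4353, 0.3842) = 48.57°.
So the initial bearing is 48.6°.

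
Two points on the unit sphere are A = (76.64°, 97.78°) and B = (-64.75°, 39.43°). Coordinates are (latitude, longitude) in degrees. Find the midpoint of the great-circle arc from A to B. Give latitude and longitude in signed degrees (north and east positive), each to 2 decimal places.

The central angle between A and B is δ = 2.5468 rad.
With f = 0.5, the slerp weights are sin((1−f)δ)/sin δ = 1.7063 and sin(fδ)/sin δ = 1.7063.
Weighted sum of the unit vectors: (1.7063)·(-0.0313,0.2289,0.9729) + (1.7063)·(0.3295,0.2709,-0.9045) = (0.5088, 0.8529, 0.1168).
Converting back: φ = atan2(z, √(x²+y²)) = 6.71°, λ = atan2(y, x) = 59.18°.

6.71°, 59.18°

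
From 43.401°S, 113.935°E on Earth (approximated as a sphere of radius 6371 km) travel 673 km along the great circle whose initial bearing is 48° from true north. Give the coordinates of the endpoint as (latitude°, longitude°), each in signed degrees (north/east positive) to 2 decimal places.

Angular distance δ = d/R = 673/6371 = 0.10563 rad; initial bearing θ = 0.8378 rad.
sin φ₂ = sin φ₁ cos δ + cos φ₁ sin δ cos θ = (-0.6871)(0.9944) + (0.7266)(0.1054)(0.6691) = -0.6320, so φ₂ = -39.20°.
Δλ = atan2(sin θ sin δ cos φ₁, cos δ − sin φ₁ sin φ₂) = atan2(0.0569, 0.5602) = 5.803°.
λ₂ = 113.935° + 5.803° = 119.74°.

-39.20°, 119.74°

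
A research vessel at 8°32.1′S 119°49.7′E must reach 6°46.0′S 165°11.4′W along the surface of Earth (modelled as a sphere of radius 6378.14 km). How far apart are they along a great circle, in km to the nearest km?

Let φ₁ = -0.1490 rad, φ₂ = -0.1181 rad, and Δλ = 1.3087 rad.
cos c = sin φ₁ sin φ₂ + cos φ₁ cos φ₂ cos Δλ = (-0.1484)(-0.1178) + (0.9889)(0.9930)(0.2591) = 0.27196,
so c = arccos(0.27196) = 1.29537 rad.
Distance = R·c = 6378.14 × 1.2954 ≈ 8262 km.

8262 km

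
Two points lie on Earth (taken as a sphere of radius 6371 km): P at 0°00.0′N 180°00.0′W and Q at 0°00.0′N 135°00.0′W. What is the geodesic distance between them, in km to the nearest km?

5004 km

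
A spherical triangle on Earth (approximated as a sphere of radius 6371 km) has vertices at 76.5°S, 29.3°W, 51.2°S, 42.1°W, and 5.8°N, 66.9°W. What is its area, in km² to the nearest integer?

Side lengths (central angles): a = 1.0620, b = 1.4849, c = 0.4500 rad; semiperimeter s = 1.4985.
By l'Huilier's theorem, tan(E/4) = √[tan(s/2) tan((s−a)/2) tan((s−b)/2) tan((s−c)/2)], giving spherical excess E = 0.1135 rad.
Area = E·R² = 0.1135 × (6371)² ≈ 4608063 km².

4608063 km²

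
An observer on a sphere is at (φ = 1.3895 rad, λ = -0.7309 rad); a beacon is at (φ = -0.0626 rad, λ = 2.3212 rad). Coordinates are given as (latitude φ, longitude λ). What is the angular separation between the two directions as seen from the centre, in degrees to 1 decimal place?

103.9°

With latitudes φ₁ = 79.612°, φ₂ = -3.587° and longitude difference Δλ = 174.872°:
Haversine: a = sin²(Δφ/2) + cos φ₁ cos φ₂ sin²(Δλ/2) = 0.4408 + (0.1803)(0.9980)(0.9980) = 0.62038.
Central angle c = 2·arcsin(√a) = 1.81395 rad.
So the angular separation is 103.9°.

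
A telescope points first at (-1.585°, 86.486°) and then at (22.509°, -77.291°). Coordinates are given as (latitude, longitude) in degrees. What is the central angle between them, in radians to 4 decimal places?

In radians: φ₁ = -0.0277, φ₂ = 0.3929, Δλ = -163.777° = -2.8584 rad.
cos c = sin φ₁ sin φ₂ + cos φ₁ cos φ₂ cos Δλ = (-0.0277)(0.3828) + (0.9996)(0.9238)(-0.9602) = -0.89728,
so c = arccos(-0.89728) = 2.68437 rad.
So the angular separation is 2.6844 rad.

2.6844 rad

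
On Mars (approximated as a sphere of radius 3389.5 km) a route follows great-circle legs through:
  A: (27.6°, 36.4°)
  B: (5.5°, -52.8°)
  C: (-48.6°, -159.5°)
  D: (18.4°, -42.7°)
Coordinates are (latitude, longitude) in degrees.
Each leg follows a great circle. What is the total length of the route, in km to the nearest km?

18528 km

Leg A→B: central angle 1.5140 rad, distance 5131.9 km.
Leg B→C: central angle 1.8349 rad, distance 6219.4 km.
Leg C→D: central angle 2.1173 rad, distance 7176.6 km.
Total: 5131.9 + 6219.4 + 7176.6 ≈ 18528 km.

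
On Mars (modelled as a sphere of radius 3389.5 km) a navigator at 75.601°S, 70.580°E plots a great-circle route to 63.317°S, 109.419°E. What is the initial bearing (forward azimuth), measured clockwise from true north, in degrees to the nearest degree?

Δλ = 38.839° = 0.6779 rad.
y = sin Δλ · cos φ₂ = (0.6271)(0.4491) = 0.2816
x = cos φ₁ sin φ₂ − sin φ₁ cos φ₂ cos Δλ = (0.2487)(-0.8935) − (-0.9686)(0.4491)(0.7789) = 0.1166
θ = atan2(y, x) = 67.51°, so the bearing is 68°.

68°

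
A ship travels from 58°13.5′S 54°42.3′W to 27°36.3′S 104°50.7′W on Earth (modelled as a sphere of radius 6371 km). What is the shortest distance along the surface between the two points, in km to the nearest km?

5130 km

Let φ₁ = -1.0162 rad, φ₂ = -0.4818 rad, and Δλ = -0.8751 rad.
cos c = sin φ₁ sin φ₂ + cos φ₁ cos φ₂ cos Δλ = (-0.8501)(-0.4634) + (0.5266)(0.8862)(0.6409) = 0.69300,
so c = arccos(0.69300) = 0.80515 rad.
Distance = R·c = 6371 × 0.8052 ≈ 5130 km.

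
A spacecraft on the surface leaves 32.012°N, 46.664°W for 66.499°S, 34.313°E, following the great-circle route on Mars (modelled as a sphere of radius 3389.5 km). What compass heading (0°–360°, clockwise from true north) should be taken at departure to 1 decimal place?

With φ₁ = 0.5587, φ₂ = -1.1606, Δλ = 1.4133 rad, the forward-azimuth formula gives
θ = atan2( sin Δλ cos φ₂ , cos φ₁ sin φ₂ − sin φ₁ cos φ₂ cos Δλ ) = atan2(0.3938, -0.8108) = 154.09°.
So the initial bearing is 154.1°.

154.1°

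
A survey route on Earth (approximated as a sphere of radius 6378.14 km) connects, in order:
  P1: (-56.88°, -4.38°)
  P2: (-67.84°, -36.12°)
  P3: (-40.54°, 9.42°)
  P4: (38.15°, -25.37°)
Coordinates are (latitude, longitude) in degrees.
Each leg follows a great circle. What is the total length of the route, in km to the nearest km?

15530 km

Leg P1→P2: central angle 0.3145 rad, distance 2006.2 km.
Leg P2→P3: central angle 0.6389 rad, distance 4075.1 km.
Leg P3→P4: central angle 1.4814 rad, distance 9448.5 km.
Total: 2006.2 + 4075.1 + 9448.5 ≈ 15530 km.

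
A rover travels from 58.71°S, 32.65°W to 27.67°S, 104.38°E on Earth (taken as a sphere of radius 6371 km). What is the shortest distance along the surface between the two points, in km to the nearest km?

9623 km

In radians: φ₁ = -1.0247, φ₂ = -0.4829, Δλ = 137.030° = 2.3916 rad.
cos c = sin φ₁ sin φ₂ + cos φ₁ cos φ₂ cos Δλ = (-0.8545)(-0.4644) + (0.5194)(0.8856)(-0.7317) = 0.06027,
so c = arccos(0.06027) = 1.51049 rad.
Distance = R·c = 6371 × 1.5105 ≈ 9623 km.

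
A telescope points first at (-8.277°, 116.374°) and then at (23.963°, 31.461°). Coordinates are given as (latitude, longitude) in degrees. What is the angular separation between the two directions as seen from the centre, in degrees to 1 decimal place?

88.8°

In radians: φ₁ = -0.1445, φ₂ = 0.4182, Δλ = -84.913° = -1.4820 rad.
cos c = sin φ₁ sin φ₂ + cos φ₁ cos φ₂ cos Δλ = (-0.1440)(0.4061) + (0.9896)(0.9138)(0.0887) = 0.02171,
so c = arccos(0.02171) = 1.54908 rad.
So the angular separation is 88.8°.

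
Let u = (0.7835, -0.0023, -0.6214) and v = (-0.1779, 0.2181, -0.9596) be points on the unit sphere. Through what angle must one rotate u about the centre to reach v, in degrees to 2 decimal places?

u·v = 0.4564; |u| = 1.0000, |v| = 1.0000.
cos θ = (u·v)/(|u||v|) = 0.4564, so θ = 62.85°.

62.85°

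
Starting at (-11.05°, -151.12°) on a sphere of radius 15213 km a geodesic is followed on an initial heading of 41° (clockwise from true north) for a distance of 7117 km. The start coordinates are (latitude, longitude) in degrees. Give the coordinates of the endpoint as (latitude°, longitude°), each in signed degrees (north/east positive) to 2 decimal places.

9.38°, -133.67°

Angular distance δ = d/R = 7117/15213 = 0.46782 rad; initial bearing θ = 0.7156 rad.
sin φ₂ = sin φ₁ cos δ + cos φ₁ sin δ cos θ = (-0.1917)(0.8926) + (0.9815)(0.4509)(0.7547) = 0.1630, so φ₂ = 9.38°.
Δλ = atan2(sin θ sin δ cos φ₁, cos δ − sin φ₁ sin φ₂) = atan2(0.2904, 0.9238) = 17.449°.
λ₂ = -151.120° + 17.449° = -133.67°.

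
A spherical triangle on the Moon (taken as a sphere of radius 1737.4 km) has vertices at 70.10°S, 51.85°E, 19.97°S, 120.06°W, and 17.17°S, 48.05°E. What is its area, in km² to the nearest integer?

Side lengths (central angles): a = 2.4621, b = 0.9247, c = 1.5664 rad; semiperimeter s = 2.4766.
By l'Huilier's theorem, tan(E/4) = √[tan(s/2) tan((s−a)/2) tan((s−b)/2) tan((s−c)/2)], giving spherical excess E = 0.4002 rad.
Area = E·R² = 0.4002 × (1737.4)² ≈ 1207950 km².

1207950 km²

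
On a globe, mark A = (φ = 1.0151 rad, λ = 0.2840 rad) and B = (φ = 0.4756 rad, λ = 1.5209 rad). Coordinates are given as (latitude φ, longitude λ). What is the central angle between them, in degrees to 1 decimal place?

In radians: φ₁ = 1.0151, φ₂ = 0.4756, Δλ = 70.869° = 1.2369 rad.
Haversine: a = sin²(Δφ/2) + cos φ₁ cos φ₂ sin²(Δλ/2) = 0.0710 + (0.5275)(0.8890)(0.3361) = 0.22866.
Central angle c = 2·arcsin(√a) = 0.99717 rad.
So the angular separation is 57.1°.

57.1°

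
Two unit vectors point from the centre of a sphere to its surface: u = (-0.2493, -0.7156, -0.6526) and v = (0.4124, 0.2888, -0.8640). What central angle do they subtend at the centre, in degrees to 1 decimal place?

u·v = 0.2544; |u| = 1.0001, |v| = 1.0000.
cos θ = (u·v)/(|u||v|) = 0.2544, so θ = 75.3°.

75.3°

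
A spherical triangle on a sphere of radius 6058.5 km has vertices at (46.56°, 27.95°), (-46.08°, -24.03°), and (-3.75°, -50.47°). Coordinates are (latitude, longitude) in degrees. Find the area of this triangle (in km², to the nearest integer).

30874844 km²

Side lengths (central angles): a = 0.8408, b = 1.4804, c = 1.8021 rad; semiperimeter s = 2.0617.
By l'Huilier's theorem, tan(E/4) = √[tan(s/2) tan((s−a)/2) tan((s−b)/2) tan((s−c)/2)], giving spherical excess E = 0.8412 rad.
Area = E·R² = 0.8412 × (6058.5)² ≈ 30874844 km².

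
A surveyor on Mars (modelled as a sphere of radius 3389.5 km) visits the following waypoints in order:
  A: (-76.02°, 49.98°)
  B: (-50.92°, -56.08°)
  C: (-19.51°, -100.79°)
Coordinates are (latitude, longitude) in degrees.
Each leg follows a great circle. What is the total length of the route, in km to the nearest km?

5425 km

Leg A→B: central angle 0.7797 rad, distance 2642.7 km.
Leg B→C: central angle 0.8209 rad, distance 2782.5 km.
Total: 2642.7 + 2782.5 ≈ 5425 km.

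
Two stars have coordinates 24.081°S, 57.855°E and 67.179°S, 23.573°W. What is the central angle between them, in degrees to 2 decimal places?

In radians: φ₁ = -0.4203, φ₂ = -1.1725, Δλ = -81.428° = -1.4212 rad.
cos c = sin φ₁ sin φ₂ + cos φ₁ cos φ₂ cos Δλ = (-0.4080)(-0.9217) + (0.9130)(0.3879)(0.1491) = 0.42887,
so c = arccos(0.42887) = 1.12756 rad.
So the angular separation is 64.60°.

64.60°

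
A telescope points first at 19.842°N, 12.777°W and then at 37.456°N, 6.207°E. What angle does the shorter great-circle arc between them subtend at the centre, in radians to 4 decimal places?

0.4214 rad

In radians: φ₁ = 0.3463, φ₂ = 0.6537, Δλ = 18.984° = 0.3313 rad.
Haversine: a = sin²(Δφ/2) + cos φ₁ cos φ₂ sin²(Δλ/2) = 0.0234 + (0.9406)(0.7938)(0.0272) = 0.04375.
Central angle c = 2·arcsin(√a) = 0.42143 rad.
So the angular separation is 0.4214 rad.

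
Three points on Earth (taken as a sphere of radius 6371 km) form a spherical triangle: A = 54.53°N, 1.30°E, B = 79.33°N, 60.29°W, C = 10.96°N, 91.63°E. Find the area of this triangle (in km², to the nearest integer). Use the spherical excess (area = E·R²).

19915356 km²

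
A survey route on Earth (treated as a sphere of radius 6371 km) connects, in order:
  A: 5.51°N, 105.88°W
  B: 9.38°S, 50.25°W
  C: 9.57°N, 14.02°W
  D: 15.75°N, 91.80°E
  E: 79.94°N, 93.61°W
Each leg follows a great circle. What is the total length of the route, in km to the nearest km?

31662 km

Leg A→B: central angle 1.0018 rad, distance 6382.6 km.
Leg B→C: central angle 0.7110 rad, distance 4529.9 km.
Leg C→D: central angle 1.7861 rad, distance 11379.0 km.
Leg D→E: central angle 1.4707 rad, distance 9370.0 km.
Total: 6382.6 + 4529.9 + 11379.0 + 9370.0 ≈ 31662 km.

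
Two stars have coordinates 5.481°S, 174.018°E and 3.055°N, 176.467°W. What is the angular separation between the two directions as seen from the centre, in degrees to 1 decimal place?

Let φ₁ = -0.0957 rad, φ₂ = 0.0533 rad, and Δλ = 0.1661 rad.
cos c = sin φ₁ sin φ₂ + cos φ₁ cos φ₂ cos Δλ = (-0.0955)(0.0533) + (0.9954)(0.9986)(0.9862) = 0.97525,
so c = arccos(0.97525) = 0.22296 rad.
So the angular separation is 12.8°.

12.8°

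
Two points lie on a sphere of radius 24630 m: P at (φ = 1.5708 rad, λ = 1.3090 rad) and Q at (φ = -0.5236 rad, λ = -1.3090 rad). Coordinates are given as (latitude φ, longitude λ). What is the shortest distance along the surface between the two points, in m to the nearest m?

51585 m

In radians: φ₁ = 1.5708, φ₂ = -0.5236, Δλ = -150.000° = -2.6180 rad.
cos c = sin φ₁ sin φ₂ + cos φ₁ cos φ₂ cos Δλ = (1.0000)(-0.5000) + (-0.0000)(0.8660)(-0.8660) = -0.50000,
so c = arccos(-0.50000) = 2.09439 rad.
Distance = R·c = 24630 × 2.0944 ≈ 51585 m.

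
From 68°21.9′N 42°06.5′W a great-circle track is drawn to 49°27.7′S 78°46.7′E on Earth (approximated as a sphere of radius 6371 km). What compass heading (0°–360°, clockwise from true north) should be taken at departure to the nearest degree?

87°

With φ₁ = 1.1932, φ₂ = -0.8633, Δλ = 2.1099 rad, the forward-azimuth formula gives
θ = atan2( sin Δλ cos φ₂ , cos φ₁ sin φ₂ − sin φ₁ cos φ₂ cos Δλ ) = atan2(0.5578, 0.0299) = 86.93°.
So the initial bearing is 87°.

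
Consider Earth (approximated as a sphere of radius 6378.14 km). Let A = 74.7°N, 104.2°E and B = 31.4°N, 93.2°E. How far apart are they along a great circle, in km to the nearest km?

4858 km

With latitudes φ₁ = 74.700°, φ₂ = 31.400° and longitude difference Δλ = -11.000°:
cos c = sin φ₁ sin φ₂ + cos φ₁ cos φ₂ cos Δλ = (0.9646)(0.5210) + (0.2639)(0.8536)(0.9816) = 0.72363,
so c = arccos(0.72363) = 0.76174 rad.
Distance = R·c = 6378.14 × 0.7617 ≈ 4858 km.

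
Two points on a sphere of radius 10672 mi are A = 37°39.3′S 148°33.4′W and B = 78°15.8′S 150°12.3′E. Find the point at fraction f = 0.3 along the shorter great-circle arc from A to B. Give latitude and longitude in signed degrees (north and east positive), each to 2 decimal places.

The central angle between A and B is δ = 0.8290 rad.
With f = 0.3, the slerp weights are sin((1−f)δ)/sin δ = 0.7437 and sin(fδ)/sin δ = 0.3339.
Weighted sum of the unit vectors: (0.7437)·(-0.6754,-0.4130,-0.6109) + (0.3339)·(-0.1765,0.1011,-0.9791) = (-0.5612, -0.2734, -0.7812).
Converting back: φ = atan2(z, √(x²+y²)) = -51.37°, λ = atan2(y, x) = -154.03°.

-51.37°, -154.03°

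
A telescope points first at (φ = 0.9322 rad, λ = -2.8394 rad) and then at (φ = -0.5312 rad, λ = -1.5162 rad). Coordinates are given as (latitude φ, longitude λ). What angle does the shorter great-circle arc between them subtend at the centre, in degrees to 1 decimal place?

With latitudes φ₁ = 53.411°, φ₂ = -30.436° and longitude difference Δλ = 75.814°:
Haversine: a = sin²(Δφ/2) + cos φ₁ cos φ₂ sin²(Δλ/2) = 0.4464 + (0.5961)(0.8622)(0.3775) = 0.64039.
Central angle c = 2·arcsin(√a) = 1.85541 rad.
So the angular separation is 106.3°.

106.3°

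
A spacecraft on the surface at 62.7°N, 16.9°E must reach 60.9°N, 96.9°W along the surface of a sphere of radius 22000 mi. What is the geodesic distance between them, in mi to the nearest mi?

Let φ₁ = 1.0943 rad, φ₂ = 1.0629 rad, and Δλ = -1.9862 rad.
cos c = sin φ₁ sin φ₂ + cos φ₁ cos φ₂ cos Δλ = (0.8886)(0.8738) + (0.4586)(0.4863)(-0.4035) = 0.68644,
so c = arccos(0.68644) = 0.81422 rad.
Distance = R·c = 22000 × 0.8142 ≈ 17913 mi.

17913 mi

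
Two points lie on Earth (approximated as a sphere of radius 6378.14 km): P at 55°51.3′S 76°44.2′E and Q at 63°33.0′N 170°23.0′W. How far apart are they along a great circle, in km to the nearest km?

16358 km

With latitudes φ₁ = -55.855°, φ₂ = 63.550° and longitude difference Δλ = 112.880°:
cos c = sin φ₁ sin φ₂ + cos φ₁ cos φ₂ cos Δλ = (-0.8276)(0.8953) + (0.5613)(0.4454)(-0.3888) = -0.83819,
so c = arccos(-0.83819) = 2.56475 rad.
Distance = R·c = 6378.14 × 2.5648 ≈ 16358 km.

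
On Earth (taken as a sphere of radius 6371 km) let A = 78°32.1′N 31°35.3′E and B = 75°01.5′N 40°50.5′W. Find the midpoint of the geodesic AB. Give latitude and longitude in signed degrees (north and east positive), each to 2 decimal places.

79.22°, -10.08°

The central angle between A and B is δ = 0.2756 rad.
With f = 0.5, the slerp weights are sin((1−f)δ)/sin δ = 0.5048 and sin(fδ)/sin δ = 0.5048.
Weighted sum of the unit vectors: (0.5048)·(0.1693,0.1041,0.9800) + (0.5048)·(0.1955,-0.1690,0.9660) = (0.1841, -0.0327, 0.9824).
Converting back: φ = atan2(z, √(x²+y²)) = 79.22°, λ = atan2(y, x) = -10.08°.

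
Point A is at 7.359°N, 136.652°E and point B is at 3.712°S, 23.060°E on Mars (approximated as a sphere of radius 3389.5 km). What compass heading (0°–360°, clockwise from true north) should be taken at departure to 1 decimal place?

With φ₁ = 0.1284, φ₂ = -0.0648, Δλ = -1.9826 rad, the forward-azimuth formula gives
θ = atan2( sin Δλ cos φ₂ , cos φ₁ sin φ₂ − sin φ₁ cos φ₂ cos Δλ ) = atan2(-0.9145, -0.0131) = -90.82°.
Adding 360° brings this into [0°, 360°): 269.2°.

269.2°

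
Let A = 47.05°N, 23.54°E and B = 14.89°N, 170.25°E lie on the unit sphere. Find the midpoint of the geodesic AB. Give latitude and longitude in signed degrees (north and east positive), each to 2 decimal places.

61.13°, 126.95°

Central angle δ = 1.9416 rad. Interpolating on the sphere with fraction f = 0.5:
P = [sin((1−f)δ)·A + sin(fδ)·B] / sin δ = 0.8855·A + 0.8855·B in Cartesian coordinates,
giving P = (-0.2903, 0.3859, 0.8757), i.e. latitude 61.13°, longitude 126.95°.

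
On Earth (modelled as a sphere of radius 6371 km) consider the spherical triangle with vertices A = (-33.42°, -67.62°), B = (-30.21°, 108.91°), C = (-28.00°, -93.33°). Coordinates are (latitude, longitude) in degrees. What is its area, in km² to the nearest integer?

26398597 km²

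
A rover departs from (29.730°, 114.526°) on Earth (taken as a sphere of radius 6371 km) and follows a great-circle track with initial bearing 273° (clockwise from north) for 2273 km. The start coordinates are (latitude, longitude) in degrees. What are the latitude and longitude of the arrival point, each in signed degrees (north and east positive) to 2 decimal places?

Angular distance δ = d/R = 2273/6371 = 0.35677 rad; initial bearing θ = 4.7647 rad.
sin φ₂ = sin φ₁ cos δ + cos φ₁ sin δ cos θ = (0.4959)(0.9370) + (0.8684)(0.3493)(0.0523) = 0.4806, so φ₂ = 28.72°.
Δλ = atan2(sin θ sin δ cos φ₁, cos δ − sin φ₁ sin φ₂) = atan2(-0.3029, 0.6987) = -23.435°.
λ₂ = 114.526° − 23.435° = 91.09°.

28.72°, 91.09°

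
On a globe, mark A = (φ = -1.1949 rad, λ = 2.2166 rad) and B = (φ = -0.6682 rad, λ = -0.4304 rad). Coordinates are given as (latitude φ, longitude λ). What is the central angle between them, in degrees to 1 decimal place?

71.2°

In radians: φ₁ = -1.1949, φ₂ = -0.6682, Δλ = -151.662° = -2.6470 rad.
Haversine: a = sin²(Δφ/2) + cos φ₁ cos φ₂ sin²(Δλ/2) = 0.0678 + (0.3671)(0.7849)(0.9401) = 0.33865.
Central angle c = 2·arcsin(√a) = 1.24223 rad.
So the angular separation is 71.2°.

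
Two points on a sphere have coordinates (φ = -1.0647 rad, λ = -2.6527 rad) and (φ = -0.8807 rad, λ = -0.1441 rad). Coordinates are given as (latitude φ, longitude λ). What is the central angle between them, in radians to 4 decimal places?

1.1311 rad

In radians: φ₁ = -1.0647, φ₂ = -0.8807, Δλ = 143.732° = 2.5086 rad.
cos c = sin φ₁ sin φ₂ + cos φ₁ cos φ₂ cos Δλ = (-0.8746)(-0.7712) + (0.4848)(0.6366)(-0.8063) = 0.42569,
so c = arccos(0.42569) = 1.13107 rad.
So the angular separation is 1.1311 rad.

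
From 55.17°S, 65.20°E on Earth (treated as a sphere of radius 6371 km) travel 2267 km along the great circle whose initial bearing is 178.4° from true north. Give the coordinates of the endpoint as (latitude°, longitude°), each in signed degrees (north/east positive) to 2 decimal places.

-75.54°, 67.43°

Angular distance δ = d/R = 2267/6371 = 0.35583 rad; initial bearing θ = 3.1137 rad.
sin φ₂ = sin φ₁ cos δ + cos φ₁ sin δ cos θ = (-0.8209)(0.9374) + (0.5711)(0.3484)(-0.9996) = -0.9683, so φ₂ = -75.54°.
Δλ = atan2(sin θ sin δ cos φ₁, cos δ − sin φ₁ sin φ₂) = atan2(0.0056, 0.1425) = 2.232°.
λ₂ = 65.200° + 2.232° = 67.43°.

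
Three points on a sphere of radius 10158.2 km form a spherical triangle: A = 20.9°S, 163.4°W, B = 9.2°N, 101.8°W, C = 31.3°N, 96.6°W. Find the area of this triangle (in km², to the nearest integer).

23376648 km²

Side lengths (central angles): a = 0.3948, b = 1.4413, c = 1.1793 rad; semiperimeter s = 1.5077.
By l'Huilier's theorem, tan(E/4) = √[tan(s/2) tan((s−a)/2) tan((s−b)/2) tan((s−c)/2)], giving spherical excess E = 0.2265 rad.
Area = E·R² = 0.2265 × (10158.2)² ≈ 23376648 km².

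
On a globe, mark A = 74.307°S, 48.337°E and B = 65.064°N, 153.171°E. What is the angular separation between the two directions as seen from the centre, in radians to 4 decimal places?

2.6956 rad

With latitudes φ₁ = -74.307°, φ₂ = 65.064° and longitude difference Δλ = 104.834°:
Haversine: a = sin²(Δφ/2) + cos φ₁ cos φ₂ sin²(Δλ/2) = 0.8795 + (0.2705)(0.4216)(0.6280) = 0.95109.
Central angle c = 2·arcsin(√a) = 2.69558 rad.
So the angular separation is 2.6956 rad.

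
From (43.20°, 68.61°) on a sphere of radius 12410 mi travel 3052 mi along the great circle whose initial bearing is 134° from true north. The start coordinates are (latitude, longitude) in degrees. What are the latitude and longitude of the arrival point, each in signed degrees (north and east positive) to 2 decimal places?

32.73°, 80.63°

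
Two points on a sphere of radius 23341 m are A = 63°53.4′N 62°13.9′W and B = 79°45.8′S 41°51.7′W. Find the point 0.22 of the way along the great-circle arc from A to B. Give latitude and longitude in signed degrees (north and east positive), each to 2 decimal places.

32.27°, -58.47°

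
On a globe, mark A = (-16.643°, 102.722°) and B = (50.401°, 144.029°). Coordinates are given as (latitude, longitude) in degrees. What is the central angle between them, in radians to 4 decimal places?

1.3304 rad

In radians: φ₁ = -0.2905, φ₂ = 0.8797, Δλ = 41.307° = 0.7209 rad.
cos c = sin φ₁ sin φ₂ + cos φ₁ cos φ₂ cos Δλ = (-0.2864)(0.7705) + (0.9581)(0.6374)(0.7512) = 0.23807,
so c = arccos(0.23807) = 1.33042 rad.
So the angular separation is 1.3304 rad.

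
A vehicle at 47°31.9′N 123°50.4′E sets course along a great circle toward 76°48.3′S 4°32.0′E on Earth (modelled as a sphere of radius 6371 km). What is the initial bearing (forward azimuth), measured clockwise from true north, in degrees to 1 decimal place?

199.1°

Δλ = -119.307° = -2.0823 rad.
y = sin Δλ · cos φ₂ = (-0.8720)(0.2283) = -0.1991
x = cos φ₁ sin φ₂ − sin φ₁ cos φ₂ cos Δλ = (0.6752)(-0.9736) − (0.7377)(0.2283)(-0.4895) = -0.5749
θ = atan2(y, x) = -160.90°; adding 360° gives 199.1°.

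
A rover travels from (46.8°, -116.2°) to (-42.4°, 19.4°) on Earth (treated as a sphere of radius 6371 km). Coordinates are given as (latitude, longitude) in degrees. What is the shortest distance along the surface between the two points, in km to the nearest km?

16513 km

In radians: φ₁ = 0.8168, φ₂ = -0.7400, Δλ = 135.600° = 2.3667 rad.
cos c = sin φ₁ sin φ₂ + cos φ₁ cos φ₂ cos Δλ = (0.7290)(-0.6743) + (0.6845)(0.7385)(-0.7145) = -0.85272,
so c = arccos(-0.85272) = 2.59196 rad.
Distance = R·c = 6371 × 2.5920 ≈ 16513 km.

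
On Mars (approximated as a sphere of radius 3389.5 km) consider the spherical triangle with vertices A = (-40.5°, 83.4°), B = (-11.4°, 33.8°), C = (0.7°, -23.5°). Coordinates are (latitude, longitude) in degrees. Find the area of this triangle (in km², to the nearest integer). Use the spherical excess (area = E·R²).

Side lengths (central angles): a = 1.0156, b = 1.8018, c = 0.9129 rad; semiperimeter s = 1.8651.
By l'Huilier's theorem, tan(E/4) = √[tan(s/2) tan((s−a)/2) tan((s−b)/2) tan((s−c)/2)], giving spherical excess E = 0.3978 rad.
Area = E·R² = 0.3978 × (3389.5)² ≈ 4570740 km².

4570740 km²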